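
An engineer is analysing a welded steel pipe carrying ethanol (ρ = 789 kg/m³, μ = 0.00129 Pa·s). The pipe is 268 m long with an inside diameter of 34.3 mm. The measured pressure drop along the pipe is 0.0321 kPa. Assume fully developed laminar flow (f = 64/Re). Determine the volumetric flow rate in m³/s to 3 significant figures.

For laminar flow, f = 64/Re with Re = ρVD/μ, so Darcy-Weisbach reduces to ΔP = 32μLV/D². Solving for V: V = ΔP·D²/(32μL) = 32.1·(0.0343)²/(32·0.00129·268) = 0.003414 m/s.
Check: Re = ρVD/μ = 789·0.003414·0.0343/0.00129 = 71.61 < 2300, so the laminar assumption holds.
Q = V·A = 0.003414·(π/4·0.0343²) = 3.154e-06 m³/s = 3.15×10^-6 m³/s.

Q ≈ 3.15×10^-6 m³/s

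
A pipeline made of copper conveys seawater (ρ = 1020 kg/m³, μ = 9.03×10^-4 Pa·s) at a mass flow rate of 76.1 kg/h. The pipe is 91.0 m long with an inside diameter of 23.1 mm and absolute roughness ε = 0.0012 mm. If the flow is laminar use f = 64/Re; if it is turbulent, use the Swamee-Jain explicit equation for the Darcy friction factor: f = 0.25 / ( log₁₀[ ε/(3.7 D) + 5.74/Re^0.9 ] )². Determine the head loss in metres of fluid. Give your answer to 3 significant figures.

ṁ = 76.1 kg/h = 76.1/3600 = 0.02114 kg/s.
A = πD²/4 = π(0.0231)²/4 = 0.0004191 m²; mean velocity V = ṁ/(ρA) = 0.02114/(1020 · 0.0004191) = 0.04945 m/s.
Reynolds number Re = ρVD/μ = 1020 · 0.04945 · 0.0231 / 0.000903 = 1290.
Re < 2300 → laminar flow, so f = 64/Re = 64/1290 = 0.0496 (the turbulent correlation is not needed).
Darcy-Weisbach: ΔP = f(L/D)(ρV²/2) = 0.0496·(91/0.0231)·(1020·0.04945²/2) = 0.0496·3939·1.247 = 243.7 Pa.
Head loss h_f = ΔP/(ρg) = 243.7/(1020·9.81) = 0.0244 m.

h_f ≈ 0.0244 m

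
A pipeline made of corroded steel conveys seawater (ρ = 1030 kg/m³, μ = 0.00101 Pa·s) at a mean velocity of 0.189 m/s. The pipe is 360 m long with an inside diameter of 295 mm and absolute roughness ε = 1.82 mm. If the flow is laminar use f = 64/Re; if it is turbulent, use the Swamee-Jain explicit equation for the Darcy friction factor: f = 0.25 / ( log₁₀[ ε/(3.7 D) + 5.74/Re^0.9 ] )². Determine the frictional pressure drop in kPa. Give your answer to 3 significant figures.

Reynolds number Re = ρVD/μ = 1030 · 0.189 · 0.295 / 0.00101 = 5.686e+04.
Re > 4000 → turbulent. Relative roughness ε/D = 0.00182/0.295 = 0.00617. Swamee-Jain: f = 0.25/(log₁₀[0.00617/3.7 + 5.74/5.686e+04^0.9])² = 0.25/(log₁₀[0.00167 + 0.000302])² = 0.25/(-2.706)² = 0.03415.
Darcy-Weisbach: ΔP = f(L/D)(ρV²/2) = 0.03415·(360/0.295)·(1030·0.189²/2) = 0.03415·1220·18.4 = 766.6 Pa.
ΔP = 766.6 Pa = 0.767 kPa.

ΔP ≈ 0.767 kPa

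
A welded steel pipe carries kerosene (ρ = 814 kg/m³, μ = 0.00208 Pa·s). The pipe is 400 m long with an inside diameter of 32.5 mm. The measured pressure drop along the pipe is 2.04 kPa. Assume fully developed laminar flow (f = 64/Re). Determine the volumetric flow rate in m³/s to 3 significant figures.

Q ≈ 6.71×10^-5 m³/s

For laminar flow, f = 64/Re with Re = ρVD/μ, so Darcy-Weisbach reduces to ΔP = 32μLV/D². Solving for V: V = ΔP·D²/(32μL) = 2040·(0.0325)²/(32·0.00208·400) = 0.08093 m/s.
Check: Re = ρVD/μ = 814·0.08093·0.0325/0.00208 = 1029 < 2300, so the laminar assumption holds.
Q = V·A = 0.08093·(π/4·0.0325²) = 6.714e-05 m³/s = 6.71×10^-5 m³/s.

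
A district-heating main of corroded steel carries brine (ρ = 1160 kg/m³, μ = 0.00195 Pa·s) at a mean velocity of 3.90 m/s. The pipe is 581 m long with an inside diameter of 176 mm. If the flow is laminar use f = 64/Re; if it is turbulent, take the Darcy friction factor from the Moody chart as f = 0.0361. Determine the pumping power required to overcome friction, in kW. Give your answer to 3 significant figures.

P ≈ 99.7 kW

Reynolds number Re = ρVD/μ = 1160 · 3.9 · 0.176 / 0.00195 = 4.083e+05.
Re > 4000 → turbulent; use the Moody-chart value f = 0.0361.
Darcy-Weisbach: ΔP = f(L/D)(ρV²/2) = 0.0361·(581/0.176)·(1160·3.9²/2) = 0.0361·3301·8822 = 1.051e+06 Pa.
Q = V·A = 3.9·0.02433 = 0.09488 m³/s.
Pumping power P = QΔP = 0.09488·1.051e+06 = 99750 W = 99.7 kW.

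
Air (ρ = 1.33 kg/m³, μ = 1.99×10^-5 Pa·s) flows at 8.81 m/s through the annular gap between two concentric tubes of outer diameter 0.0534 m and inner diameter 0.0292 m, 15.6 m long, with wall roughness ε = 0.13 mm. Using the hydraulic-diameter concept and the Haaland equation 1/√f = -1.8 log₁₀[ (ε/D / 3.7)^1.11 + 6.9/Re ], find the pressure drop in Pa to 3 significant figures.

Hydraulic diameter D_h = 4A/P = D_o - D_i = 0.0534 - 0.0292 = 0.0242 m.
Re = ρVD_h/μ = 1.33·8.81·0.0242/1.99e-05 = 1.425e+04.
ε/D_h = 0.00013/0.0242 = 0.00537; Haaland gives 1/√f = -1.8 log₁₀[0.000708+0.000484] = 5.263, so f = 0.0361.
ΔP = f(L/D_h)(ρV²/2) = 0.0361·15.6/0.0242·51.61 = 1201 Pa.

ΔP ≈ 1200 Pa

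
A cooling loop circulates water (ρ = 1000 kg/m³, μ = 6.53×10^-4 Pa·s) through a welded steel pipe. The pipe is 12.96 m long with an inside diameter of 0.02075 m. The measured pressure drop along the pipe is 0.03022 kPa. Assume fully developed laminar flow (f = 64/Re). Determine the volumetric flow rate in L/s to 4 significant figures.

Q ≈ 0.01625 L/s

For laminar flow, f = 64/Re with Re = ρVD/μ, so Darcy-Weisbach reduces to ΔP = 32μLV/D². Solving for V: V = ΔP·D²/(32μL) = 30.22·(0.02075)²/(32·0.000653·12.96) = 0.04805 m/s.
Check: Re = ρVD/μ = 1000·0.04805·0.02075/0.000653 = 1527 < 2300, so the laminar assumption holds.
Q = V·A = 0.04805·(π/4·0.02075²) = 1.625e-05 m³/s = 0.01625 L/s.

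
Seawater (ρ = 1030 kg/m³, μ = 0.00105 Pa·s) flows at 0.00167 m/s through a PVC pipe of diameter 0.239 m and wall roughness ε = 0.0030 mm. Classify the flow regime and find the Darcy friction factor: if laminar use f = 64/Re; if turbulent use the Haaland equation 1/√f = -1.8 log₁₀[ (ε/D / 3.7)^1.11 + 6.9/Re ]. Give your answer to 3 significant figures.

Re = ρVD/μ = 1030·0.00167·0.239/0.00105 = 391.5.
Re < 2300 → laminar, so f = 64/Re = 0.1635 (roughness is irrelevant in laminar flow).

f ≈ 0.163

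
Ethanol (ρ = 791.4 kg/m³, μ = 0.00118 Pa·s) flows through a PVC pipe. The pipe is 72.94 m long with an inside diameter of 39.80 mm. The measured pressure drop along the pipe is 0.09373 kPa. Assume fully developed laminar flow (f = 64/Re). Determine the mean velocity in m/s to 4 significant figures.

For laminar flow, f = 64/Re with Re = ρVD/μ, so Darcy-Weisbach reduces to ΔP = 32μLV/D². Solving for V: V = ΔP·D²/(32μL) = 93.73·(0.0398)²/(32·0.00118·72.94) = 0.05391 m/s.
Check: Re = ρVD/μ = 791.4·0.05391·0.0398/0.00118 = 1439 < 2300, so the laminar assumption holds.

V ≈ 0.05391 m/s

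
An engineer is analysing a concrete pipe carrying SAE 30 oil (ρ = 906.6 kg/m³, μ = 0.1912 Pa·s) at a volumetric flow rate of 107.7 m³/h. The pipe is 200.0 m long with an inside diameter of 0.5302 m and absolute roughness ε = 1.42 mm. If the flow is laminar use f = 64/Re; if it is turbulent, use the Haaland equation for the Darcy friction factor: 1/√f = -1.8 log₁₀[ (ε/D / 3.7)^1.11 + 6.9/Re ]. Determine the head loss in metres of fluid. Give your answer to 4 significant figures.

Q = 107.7 m³/h = 107.7/3600 = 0.02992 m³/s.
Cross-sectional area A = πD²/4 = π(0.5302)²/4 = 0.2208 m²; mean velocity V = Q/A = 0.02992/0.2208 = 0.1355 m/s.
Reynolds number Re = ρVD/μ = 906.6 · 0.1355 · 0.5302 / 0.191 = 340.7.
Re < 2300 → laminar flow, so f = 64/Re = 64/340.7 = 0.1879 (the turbulent correlation is not needed).
Darcy-Weisbach: ΔP = f(L/D)(ρV²/2) = 0.1879·(200/0.5302)·(906.6·0.1355²/2) = 0.1879·377.2·8.323 = 589.8 Pa.
Head loss h_f = ΔP/(ρg) = 589.8/(906.6·9.81) = 0.06632 m.

h_f ≈ 0.06632 m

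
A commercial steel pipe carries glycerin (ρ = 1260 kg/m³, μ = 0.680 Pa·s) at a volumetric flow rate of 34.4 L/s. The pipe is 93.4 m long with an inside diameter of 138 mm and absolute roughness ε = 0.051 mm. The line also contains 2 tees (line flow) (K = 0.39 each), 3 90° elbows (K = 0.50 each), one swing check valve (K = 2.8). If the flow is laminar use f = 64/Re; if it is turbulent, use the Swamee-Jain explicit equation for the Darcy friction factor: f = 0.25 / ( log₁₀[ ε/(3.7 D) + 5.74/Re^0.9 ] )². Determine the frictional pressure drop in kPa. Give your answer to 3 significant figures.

Q = 34.4 L/s = 34.4/1000 = 0.0344 m³/s.
Cross-sectional area A = πD²/4 = π(0.138)²/4 = 0.01496 m²; mean velocity V = Q/A = 0.0344/0.01496 = 2.3 m/s.
Reynolds number Re = ρVD/μ = 1260 · 2.3 · 0.138 / 0.68 = 588.1.
Re < 2300 → laminar flow, so f = 64/Re = 64/588.1 = 0.1088 (the turbulent correlation is not needed).
Total minor-loss coefficient ΣK = 2·0.39 + 3·0.5 + 1·2.8 = 5.08.
ΔP = [f·L/D + ΣK]·(ρV²/2) = [0.1088·93.4/0.138 + 5.08]·(1260·2.3²/2) = [73.65 + 5.08]·3332 = 2.624e+05 Pa.
ΔP = 2.624e+05 Pa = 262 kPa.

ΔP ≈ 262 kPa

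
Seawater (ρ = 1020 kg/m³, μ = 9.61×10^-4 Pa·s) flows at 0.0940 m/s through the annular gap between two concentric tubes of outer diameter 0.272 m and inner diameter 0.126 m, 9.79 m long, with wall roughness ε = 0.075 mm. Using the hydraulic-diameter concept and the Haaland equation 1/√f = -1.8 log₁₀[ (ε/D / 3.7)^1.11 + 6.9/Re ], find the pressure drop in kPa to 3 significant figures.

ΔP ≈ 0.00867 kPa

Hydraulic diameter D_h = 4A/P = D_o - D_i = 0.272 - 0.126 = 0.146 m.
Re = ρVD_h/μ = 1020·0.094·0.146/0.000961 = 1.457e+04.
ε/D_h = 7.5e-05/0.146 = 0.000514; Haaland gives 1/√f = -1.8 log₁₀[5.23e-05+0.000474] = 5.902, so f = 0.0287.
ΔP = f(L/D_h)(ρV²/2) = 0.0287·9.79/0.146·4.506 = 8.674 Pa.
ΔP = 0.00867 kPa.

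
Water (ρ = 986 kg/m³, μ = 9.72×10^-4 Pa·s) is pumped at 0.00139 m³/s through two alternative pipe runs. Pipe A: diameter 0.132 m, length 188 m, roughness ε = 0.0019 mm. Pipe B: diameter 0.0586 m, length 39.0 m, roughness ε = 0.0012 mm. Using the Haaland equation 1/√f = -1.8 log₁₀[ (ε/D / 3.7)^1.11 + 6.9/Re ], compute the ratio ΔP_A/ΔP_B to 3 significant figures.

Pipe A: V = Q/A = 0.00139/0.01368 = 0.1016 m/s; Re = 1.36e+04; ε/D = 1.44e-05; Haaland → f = 0.02845; ΔP_A = f(L/D)(ρV²/2) = 206.1 Pa.
Pipe B: V = Q/A = 0.00139/0.002697 = 0.5154 m/s; Re = 3.064e+04; ε/D = 2.05e-05; Haaland → f = 0.02324; ΔP_B = f(L/D)(ρV²/2) = 2025 Pa.
ΔP_A/ΔP_B = 206.1/2025 = 0.102.

ΔP_A/ΔP_B ≈ 0.102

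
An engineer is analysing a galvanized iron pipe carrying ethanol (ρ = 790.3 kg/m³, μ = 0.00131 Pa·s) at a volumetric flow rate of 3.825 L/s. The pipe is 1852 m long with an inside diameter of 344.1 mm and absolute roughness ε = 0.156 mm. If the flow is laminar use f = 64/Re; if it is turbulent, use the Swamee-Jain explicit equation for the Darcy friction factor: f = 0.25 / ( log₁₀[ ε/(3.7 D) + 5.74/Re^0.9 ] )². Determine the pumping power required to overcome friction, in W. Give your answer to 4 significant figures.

P ≈ 0.4555 W

Q = 3.825 L/s = 3.825/1000 = 0.003825 m³/s.
Cross-sectional area A = πD²/4 = π(0.3441)²/4 = 0.09299 m²; mean velocity V = Q/A = 0.003825/0.09299 = 0.04113 m/s.
Reynolds number Re = ρVD/μ = 790.3 · 0.04113 · 0.3441 / 0.00131 = 8538.
Re > 4000 → turbulent. Relative roughness ε/D = 0.000156/0.3441 = 0.000453. Swamee-Jain: f = 0.25/(log₁₀[0.000453/3.7 + 5.74/8538^0.9])² = 0.25/(log₁₀[0.000123 + 0.00166])² = 0.25/(-2.748)² = 0.0331.
Darcy-Weisbach: ΔP = f(L/D)(ρV²/2) = 0.0331·(1852/0.3441)·(790.3·0.04113²/2) = 0.0331·5382·0.6685 = 119.1 Pa.
Pumping power P = QΔP = 0.003825·119.1 = 0.45547 W = 0.4555 W.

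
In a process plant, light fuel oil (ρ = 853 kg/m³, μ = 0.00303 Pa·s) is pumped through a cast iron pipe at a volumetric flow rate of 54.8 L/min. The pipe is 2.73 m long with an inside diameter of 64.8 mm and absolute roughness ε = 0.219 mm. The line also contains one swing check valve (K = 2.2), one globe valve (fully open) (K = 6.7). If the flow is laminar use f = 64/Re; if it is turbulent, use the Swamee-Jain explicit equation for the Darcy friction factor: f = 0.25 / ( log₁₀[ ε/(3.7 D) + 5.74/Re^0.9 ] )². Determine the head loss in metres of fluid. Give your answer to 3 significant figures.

h_f ≈ 0.0417 m

Q = 54.8 L/min = 54.8/60000 = 0.0009133 m³/s.
Cross-sectional area A = πD²/4 = π(0.0648)²/4 = 0.003298 m²; mean velocity V = Q/A = 0.0009133/0.003298 = 0.2769 m/s.
Reynolds number Re = ρVD/μ = 853 · 0.2769 · 0.0648 / 0.00303 = 5052.
Re > 4000 → turbulent. Relative roughness ε/D = 0.000219/0.0648 = 0.00338. Swamee-Jain: f = 0.25/(log₁₀[0.00338/3.7 + 5.74/5052^0.9])² = 0.25/(log₁₀[0.000913 + 0.00267])² = 0.25/(-2.446)² = 0.04178.
Total minor-loss coefficient ΣK = 1·2.2 + 1·6.7 = 8.9.
ΔP = [f·L/D + ΣK]·(ρV²/2) = [0.04178·2.73/0.0648 + 8.9]·(853·0.2769²/2) = [1.76 + 8.9]·32.71 = 348.7 Pa.
Head loss h_f = ΔP/(ρg) = 348.7/(853·9.81) = 0.0417 m.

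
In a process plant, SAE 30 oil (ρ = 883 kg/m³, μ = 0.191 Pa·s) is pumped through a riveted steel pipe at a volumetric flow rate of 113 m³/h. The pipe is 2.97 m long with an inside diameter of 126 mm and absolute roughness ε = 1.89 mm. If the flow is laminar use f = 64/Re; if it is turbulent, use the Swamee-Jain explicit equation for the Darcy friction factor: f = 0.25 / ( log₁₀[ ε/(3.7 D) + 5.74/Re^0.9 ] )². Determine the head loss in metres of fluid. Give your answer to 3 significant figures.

Q = 113 m³/h = 113/3600 = 0.03139 m³/s.
Cross-sectional area A = πD²/4 = π(0.126)²/4 = 0.01247 m²; mean velocity V = Q/A = 0.03139/0.01247 = 2.517 m/s.
Reynolds number Re = ρVD/μ = 883 · 2.517 · 0.126 / 0.191 = 1466.
Re < 2300 → laminar flow, so f = 64/Re = 64/1466 = 0.04365 (the turbulent correlation is not needed).
Darcy-Weisbach: ΔP = f(L/D)(ρV²/2) = 0.04365·(2.97/0.126)·(883·2.517²/2) = 0.04365·23.57·2798 = 2878 Pa.
Head loss h_f = ΔP/(ρg) = 2878/(883·9.81) = 0.332 m.

h_f ≈ 0.332 m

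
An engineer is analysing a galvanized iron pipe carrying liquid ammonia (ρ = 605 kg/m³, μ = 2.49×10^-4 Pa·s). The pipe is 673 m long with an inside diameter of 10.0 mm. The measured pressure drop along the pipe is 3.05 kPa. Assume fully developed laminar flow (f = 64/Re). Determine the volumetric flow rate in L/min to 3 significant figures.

Q ≈ 0.268 L/min

For laminar flow, f = 64/Re with Re = ρVD/μ, so Darcy-Weisbach reduces to ΔP = 32μLV/D². Solving for V: V = ΔP·D²/(32μL) = 3050·(0.01)²/(32·0.000249·673) = 0.05688 m/s.
Check: Re = ρVD/μ = 605·0.05688·0.01/0.000249 = 1382 < 2300, so the laminar assumption holds.
Q = V·A = 0.05688·(π/4·0.01²) = 4.467e-06 m³/s = 0.268 L/min.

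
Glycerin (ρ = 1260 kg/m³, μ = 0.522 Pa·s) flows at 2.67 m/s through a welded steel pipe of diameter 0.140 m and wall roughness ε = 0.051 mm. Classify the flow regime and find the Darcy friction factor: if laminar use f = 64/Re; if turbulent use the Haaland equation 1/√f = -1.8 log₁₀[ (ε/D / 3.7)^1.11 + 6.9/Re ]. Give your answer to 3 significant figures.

Re = ρVD/μ = 1260·2.67·0.14/0.522 = 902.3.
Re < 2300 → laminar, so f = 64/Re = 0.07093 (roughness is irrelevant in laminar flow).

f ≈ 0.0709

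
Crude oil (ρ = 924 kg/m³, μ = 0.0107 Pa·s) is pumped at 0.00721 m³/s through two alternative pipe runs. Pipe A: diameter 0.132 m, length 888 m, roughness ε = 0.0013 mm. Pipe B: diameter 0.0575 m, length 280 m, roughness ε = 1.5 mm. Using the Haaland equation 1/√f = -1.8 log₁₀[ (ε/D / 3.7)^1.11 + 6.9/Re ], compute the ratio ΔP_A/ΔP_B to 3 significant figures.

ΔP_A/ΔP_B ≈ 0.0315

Pipe A: V = Q/A = 0.00721/0.01368 = 0.5269 m/s; Re = 6006; ε/D = 9.85e-06; Haaland → f = 0.03572; ΔP_A = f(L/D)(ρV²/2) = 3.082e+04 Pa.
Pipe B: V = Q/A = 0.00721/0.002597 = 2.777 m/s; Re = 1.379e+04; ε/D = 0.0261; Haaland → f = 0.05645; ΔP_B = f(L/D)(ρV²/2) = 9.79e+05 Pa.
ΔP_A/ΔP_B = 3.082e+04/9.79e+05 = 0.0315.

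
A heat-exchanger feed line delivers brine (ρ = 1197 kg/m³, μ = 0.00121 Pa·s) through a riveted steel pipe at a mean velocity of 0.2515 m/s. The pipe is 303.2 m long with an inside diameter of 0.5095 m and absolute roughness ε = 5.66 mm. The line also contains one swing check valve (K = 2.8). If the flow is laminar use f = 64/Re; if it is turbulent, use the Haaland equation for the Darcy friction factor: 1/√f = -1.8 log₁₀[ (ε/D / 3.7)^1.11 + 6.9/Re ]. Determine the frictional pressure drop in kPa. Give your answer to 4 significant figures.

Reynolds number Re = ρVD/μ = 1197 · 0.2515 · 0.5095 / 0.00121 = 1.268e+05.
Re > 4000 → turbulent. Relative roughness ε/D = 0.00566/0.5095 = 0.0111. Haaland: 1/√f = -1.8 log₁₀[(0.0111/3.7)^1.11 + 6.9/1.268e+05] = -1.8 log₁₀[0.00158 + 5.44e-05] = 5.014, so f = 0.03978.
Total minor-loss coefficient ΣK = 1·2.8 = 2.8.
ΔP = [f·L/D + ΣK]·(ρV²/2) = [0.03978·303.2/0.5095 + 2.8]·(1197·0.2515²/2) = [23.67 + 2.8]·37.86 = 1002 Pa.
ΔP = 1002 Pa = 1.002 kPa.

ΔP ≈ 1.002 kPa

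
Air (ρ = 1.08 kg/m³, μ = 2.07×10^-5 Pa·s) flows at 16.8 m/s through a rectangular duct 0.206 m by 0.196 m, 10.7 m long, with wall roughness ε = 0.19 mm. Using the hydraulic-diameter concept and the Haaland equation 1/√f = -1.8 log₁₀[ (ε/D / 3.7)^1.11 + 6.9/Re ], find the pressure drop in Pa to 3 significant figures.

ΔP ≈ 169 Pa

Hydraulic diameter D_h = 4A/P = 4·(0.206·0.196)/(2·(0.206+0.196)) = 0.1615/0.804 = 0.2009 m.
Re = ρVD_h/μ = 1.08·16.8·0.2009/2.07e-05 = 1.761e+05.
ε/D_h = 0.00019/0.2009 = 0.000946; Haaland gives 1/√f = -1.8 log₁₀[0.000103+3.92e-05] = 6.925, so f = 0.02085.
ΔP = f(L/D_h)(ρV²/2) = 0.02085·10.7/0.2009·152.4 = 169.3 Pa.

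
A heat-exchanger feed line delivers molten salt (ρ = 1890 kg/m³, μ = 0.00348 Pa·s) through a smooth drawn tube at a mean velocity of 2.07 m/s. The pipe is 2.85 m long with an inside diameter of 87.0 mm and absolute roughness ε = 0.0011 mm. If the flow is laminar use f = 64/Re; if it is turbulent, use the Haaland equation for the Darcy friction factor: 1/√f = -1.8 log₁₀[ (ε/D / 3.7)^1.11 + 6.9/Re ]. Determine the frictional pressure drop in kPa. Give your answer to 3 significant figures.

Reynolds number Re = ρVD/μ = 1890 · 2.07 · 0.087 / 0.00348 = 9.781e+04.
Re > 4000 → turbulent. Relative roughness ε/D = 1.1e-06/0.087 = 1.26e-05. Haaland: 1/√f = -1.8 log₁₀[(1.26e-05/3.7)^1.11 + 6.9/9.781e+04] = -1.8 log₁₀[8.56e-07 + 7.05e-05] = 7.463, so f = 0.01795.
Darcy-Weisbach: ΔP = f(L/D)(ρV²/2) = 0.01795·(2.85/0.087)·(1890·2.07²/2) = 0.01795·32.76·4049 = 2381 Pa.
ΔP = 2381 Pa = 2.38 kPa.

ΔP ≈ 2.38 kPa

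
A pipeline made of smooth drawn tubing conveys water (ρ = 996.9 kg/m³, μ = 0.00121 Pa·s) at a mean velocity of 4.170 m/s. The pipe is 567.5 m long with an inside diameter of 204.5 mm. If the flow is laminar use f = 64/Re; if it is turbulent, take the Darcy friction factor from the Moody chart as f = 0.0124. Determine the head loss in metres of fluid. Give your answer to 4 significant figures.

Reynolds number Re = ρVD/μ = 996.9 · 4.17 · 0.2045 / 0.00121 = 7.026e+05.
Re > 4000 → turbulent; use the Moody-chart value f = 0.0124.
Darcy-Weisbach: ΔP = f(L/D)(ρV²/2) = 0.0124·(567.5/0.2045)·(996.9·4.17²/2) = 0.0124·2775·8667 = 2.983e+05 Pa.
Head loss h_f = ΔP/(ρg) = 2.983e+05/(996.9·9.81) = 30.50 m.

h_f ≈ 30.50 m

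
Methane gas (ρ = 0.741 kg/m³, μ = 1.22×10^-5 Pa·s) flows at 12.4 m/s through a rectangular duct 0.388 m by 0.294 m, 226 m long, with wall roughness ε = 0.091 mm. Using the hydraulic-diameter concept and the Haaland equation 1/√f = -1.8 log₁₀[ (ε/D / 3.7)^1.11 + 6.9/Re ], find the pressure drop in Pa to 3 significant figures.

ΔP ≈ 650 Pa

Hydraulic diameter D_h = 4A/P = 4·(0.388·0.294)/(2·(0.388+0.294)) = 0.4563/1.364 = 0.3345 m.
Re = ρVD_h/μ = 0.741·12.4·0.3345/1.22e-05 = 2.519e+05.
ε/D_h = 9.1e-05/0.3345 = 0.000272; Haaland gives 1/√f = -1.8 log₁₀[2.58e-05+2.74e-05] = 7.693, so f = 0.01689.
ΔP = f(L/D_h)(ρV²/2) = 0.01689·226/0.3345·56.97 = 650.2 Pa.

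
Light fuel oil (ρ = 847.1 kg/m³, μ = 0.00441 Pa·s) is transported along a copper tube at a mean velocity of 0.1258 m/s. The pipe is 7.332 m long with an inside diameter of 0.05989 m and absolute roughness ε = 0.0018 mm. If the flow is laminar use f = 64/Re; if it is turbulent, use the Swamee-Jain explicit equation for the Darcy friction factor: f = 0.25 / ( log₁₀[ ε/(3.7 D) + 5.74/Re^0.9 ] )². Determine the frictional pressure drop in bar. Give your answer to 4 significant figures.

ΔP ≈ 3.629×10^-4 bar

Reynolds number Re = ρVD/μ = 847.1 · 0.1258 · 0.05989 / 0.00441 = 1447.
Re < 2300 → laminar flow, so f = 64/Re = 64/1447 = 0.04422 (the turbulent correlation is not needed).
Darcy-Weisbach: ΔP = f(L/D)(ρV²/2) = 0.04422·(7.332/0.05989)·(847.1·0.1258²/2) = 0.04422·122.4·6.703 = 36.29 Pa.
ΔP = 36.29 Pa = 3.629×10^-4 bar.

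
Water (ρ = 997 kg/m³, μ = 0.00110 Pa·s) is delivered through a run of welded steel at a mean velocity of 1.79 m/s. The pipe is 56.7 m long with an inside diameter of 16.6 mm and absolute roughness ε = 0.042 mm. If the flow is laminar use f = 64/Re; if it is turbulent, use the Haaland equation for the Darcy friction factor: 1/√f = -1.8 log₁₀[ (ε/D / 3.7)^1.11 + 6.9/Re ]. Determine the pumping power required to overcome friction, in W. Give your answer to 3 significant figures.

Reynolds number Re = ρVD/μ = 997 · 1.79 · 0.0166 / 0.0011 = 2.693e+04.
Re > 4000 → turbulent. Relative roughness ε/D = 4.2e-05/0.0166 = 0.00253. Haaland: 1/√f = -1.8 log₁₀[(0.00253/3.7)^1.11 + 6.9/2.693e+04] = -1.8 log₁₀[0.000307 + 0.000256] = 5.849, so f = 0.02923.
Darcy-Weisbach: ΔP = f(L/D)(ρV²/2) = 0.02923·(56.7/0.0166)·(997·1.79²/2) = 0.02923·3416·1597 = 1.595e+05 Pa.
Q = V·A = 1.79·0.0002164 = 0.0003874 m³/s.
Pumping power P = QΔP = 0.0003874·1.595e+05 = 61.78 W = 61.8 W.

P ≈ 61.8 W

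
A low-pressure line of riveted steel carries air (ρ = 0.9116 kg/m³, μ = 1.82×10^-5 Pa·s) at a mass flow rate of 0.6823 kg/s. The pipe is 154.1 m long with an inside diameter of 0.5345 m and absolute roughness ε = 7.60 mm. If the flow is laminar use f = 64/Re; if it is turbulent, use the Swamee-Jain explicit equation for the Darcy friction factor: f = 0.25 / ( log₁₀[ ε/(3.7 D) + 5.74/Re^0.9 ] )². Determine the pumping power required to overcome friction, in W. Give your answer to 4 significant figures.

P ≈ 47.77 W

A = πD²/4 = π(0.5345)²/4 = 0.2244 m²; mean velocity V = ṁ/(ρA) = 0.6823/(0.9116 · 0.2244) = 3.336 m/s.
Reynolds number Re = ρVD/μ = 0.9116 · 3.336 · 0.5345 / 1.82e-05 = 8.93e+04.
Re > 4000 → turbulent. Relative roughness ε/D = 0.0076/0.5345 = 0.0142. Swamee-Jain: f = 0.25/(log₁₀[0.0142/3.7 + 5.74/8.93e+04^0.9])² = 0.25/(log₁₀[0.00384 + 0.000201])² = 0.25/(-2.393)² = 0.04365.
Darcy-Weisbach: ΔP = f(L/D)(ρV²/2) = 0.04365·(154.1/0.5345)·(0.9116·3.336²/2) = 0.04365·288.3·5.072 = 63.82 Pa.
Q = ṁ/ρ = 0.6823/0.9116 = 0.7485 m³/s.
Pumping power P = QΔP = 0.7485·63.82 = 47.770 W = 47.77 W.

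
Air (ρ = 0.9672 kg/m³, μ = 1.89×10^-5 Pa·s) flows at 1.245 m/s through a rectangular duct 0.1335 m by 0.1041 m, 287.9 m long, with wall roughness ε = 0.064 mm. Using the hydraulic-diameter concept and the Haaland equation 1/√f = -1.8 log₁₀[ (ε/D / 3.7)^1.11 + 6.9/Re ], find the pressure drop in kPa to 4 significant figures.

ΔP ≈ 0.06293 kPa

Hydraulic diameter D_h = 4A/P = 4·(0.1335·0.1041)/(2·(0.1335+0.1041)) = 0.05559/0.4752 = 0.117 m.
Re = ρVD_h/μ = 0.9672·1.245·0.117/1.89e-05 = 7453.
ε/D_h = 6.4e-05/0.117 = 0.000547; Haaland gives 1/√f = -1.8 log₁₀[5.6e-05+0.000926] = 5.414, so f = 0.03411.
ΔP = f(L/D_h)(ρV²/2) = 0.03411·287.9/0.117·0.7496 = 62.93 Pa.
ΔP = 0.06293 kPa.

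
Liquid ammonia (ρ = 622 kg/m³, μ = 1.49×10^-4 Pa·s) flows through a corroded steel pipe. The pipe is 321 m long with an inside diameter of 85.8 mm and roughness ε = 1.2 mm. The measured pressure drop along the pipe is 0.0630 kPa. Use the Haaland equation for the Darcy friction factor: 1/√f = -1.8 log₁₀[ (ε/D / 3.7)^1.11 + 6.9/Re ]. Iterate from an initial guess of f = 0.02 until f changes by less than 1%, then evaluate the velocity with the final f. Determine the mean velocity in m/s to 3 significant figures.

V ≈ 0.0342 m/s

Rearranging Darcy-Weisbach: V = √(2·ΔP·D/(f·L·ρ)). With ε/D = 0.0012/0.0858 = 0.014, iterate starting from f = 0.02:
  f = 0.02 → V = √(2·63·0.0858/(0.02·321·622)) = 0.05203 m/s; Re = ρVD/μ = 1.864e+04; f → 0.04507
  f = 0.04507 → V = 0.03466 m/s; Re = 1.241e+04; f → 0.0462
  f = 0.0462 → V = 0.03423 m/s; Re = 1.226e+04; f → 0.04624
Converged (Δf/f < 1%). With the final f = 0.04624: V = √(2·63·0.0858/(0.04624·321·622)) = 0.03422 m/s.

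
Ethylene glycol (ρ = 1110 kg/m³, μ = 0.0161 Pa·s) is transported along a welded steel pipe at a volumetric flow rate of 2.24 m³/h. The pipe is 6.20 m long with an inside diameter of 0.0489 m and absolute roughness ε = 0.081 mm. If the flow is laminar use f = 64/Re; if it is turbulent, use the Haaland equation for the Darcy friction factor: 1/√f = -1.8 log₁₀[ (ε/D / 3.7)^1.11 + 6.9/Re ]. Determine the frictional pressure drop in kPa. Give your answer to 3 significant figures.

ΔP ≈ 0.443 kPa

Q = 2.24 m³/h = 2.24/3600 = 0.0006222 m³/s.
Cross-sectional area A = πD²/4 = π(0.0489)²/4 = 0.001878 m²; mean velocity V = Q/A = 0.0006222/0.001878 = 0.3313 m/s.
Reynolds number Re = ρVD/μ = 1110 · 0.3313 · 0.0489 / 0.0161 = 1117.
Re < 2300 → laminar flow, so f = 64/Re = 64/1117 = 0.0573 (the turbulent correlation is not needed).
Darcy-Weisbach: ΔP = f(L/D)(ρV²/2) = 0.0573·(6.2/0.0489)·(1110·0.3313²/2) = 0.0573·126.8·60.92 = 442.6 Pa.
ΔP = 442.6 Pa = 0.443 kPa.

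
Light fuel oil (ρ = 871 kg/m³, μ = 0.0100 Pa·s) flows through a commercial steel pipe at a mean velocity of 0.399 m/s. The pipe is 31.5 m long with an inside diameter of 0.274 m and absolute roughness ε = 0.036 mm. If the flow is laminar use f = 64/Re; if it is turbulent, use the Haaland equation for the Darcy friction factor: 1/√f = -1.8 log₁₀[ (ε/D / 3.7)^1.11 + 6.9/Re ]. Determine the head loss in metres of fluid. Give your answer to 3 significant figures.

h_f ≈ 0.0293 m

Reynolds number Re = ρVD/μ = 871 · 0.399 · 0.274 / 0.01 = 9522.
Re > 4000 → turbulent. Relative roughness ε/D = 3.6e-05/0.274 = 0.000131. Haaland: 1/√f = -1.8 log₁₀[(0.000131/3.7)^1.11 + 6.9/9522] = -1.8 log₁₀[1.15e-05 + 0.000725] = 5.639, so f = 0.03144.
Darcy-Weisbach: ΔP = f(L/D)(ρV²/2) = 0.03144·(31.5/0.274)·(871·0.399²/2) = 0.03144·115·69.33 = 250.6 Pa.
Head loss h_f = ΔP/(ρg) = 250.6/(871·9.81) = 0.0293 m.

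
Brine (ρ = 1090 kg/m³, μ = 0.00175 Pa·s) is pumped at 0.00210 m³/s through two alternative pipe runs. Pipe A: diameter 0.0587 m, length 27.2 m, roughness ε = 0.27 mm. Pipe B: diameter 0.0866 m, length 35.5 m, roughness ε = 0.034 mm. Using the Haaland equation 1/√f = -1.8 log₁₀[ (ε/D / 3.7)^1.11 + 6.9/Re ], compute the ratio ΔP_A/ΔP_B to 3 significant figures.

Pipe A: V = Q/A = 0.0021/0.002706 = 0.776 m/s; Re = 2.837e+04; ε/D = 0.0046; Haaland → f = 0.03261; ΔP_A = f(L/D)(ρV²/2) = 4959 Pa.
Pipe B: V = Q/A = 0.0021/0.00589 = 0.3565 m/s; Re = 1.923e+04; ε/D = 0.000393; Haaland → f = 0.02669; ΔP_B = f(L/D)(ρV²/2) = 758 Pa.
ΔP_A/ΔP_B = 4959/758 = 6.54.

ΔP_A/ΔP_B ≈ 6.54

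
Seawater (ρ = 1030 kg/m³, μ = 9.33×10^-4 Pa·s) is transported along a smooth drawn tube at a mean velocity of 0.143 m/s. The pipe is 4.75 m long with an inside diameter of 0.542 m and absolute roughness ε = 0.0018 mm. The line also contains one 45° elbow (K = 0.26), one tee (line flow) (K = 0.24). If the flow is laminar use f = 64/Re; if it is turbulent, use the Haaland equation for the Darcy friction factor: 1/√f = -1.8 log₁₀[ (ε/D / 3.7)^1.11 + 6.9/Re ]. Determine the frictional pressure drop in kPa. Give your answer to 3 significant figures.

Reynolds number Re = ρVD/μ = 1030 · 0.143 · 0.542 / 0.000933 = 8.556e+04.
Re > 4000 → turbulent. Relative roughness ε/D = 1.8e-06/0.542 = 3.32e-06. Haaland: 1/√f = -1.8 log₁₀[(3.32e-06/3.7)^1.11 + 6.9/8.556e+04] = -1.8 log₁₀[1.94e-07 + 8.06e-05] = 7.366, so f = 0.01843.
Total minor-loss coefficient ΣK = 1·0.26 + 1·0.24 = 0.5.
ΔP = [f·L/D + ΣK]·(ρV²/2) = [0.01843·4.75/0.542 + 0.5]·(1030·0.143²/2) = [0.1615 + 0.5]·10.53 = 6.966 Pa.
ΔP = 6.966 Pa = 0.00697 kPa.

ΔP ≈ 0.00697 kPa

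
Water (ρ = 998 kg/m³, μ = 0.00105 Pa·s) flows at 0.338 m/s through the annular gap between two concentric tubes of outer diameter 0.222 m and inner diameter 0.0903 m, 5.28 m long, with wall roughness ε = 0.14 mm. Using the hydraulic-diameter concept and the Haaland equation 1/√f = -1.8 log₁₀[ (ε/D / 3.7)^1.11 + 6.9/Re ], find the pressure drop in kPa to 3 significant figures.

ΔP ≈ 0.0559 kPa

Hydraulic diameter D_h = 4A/P = D_o - D_i = 0.222 - 0.0903 = 0.1317 m.
Re = ρVD_h/μ = 998·0.338·0.1317/0.00105 = 4.231e+04.
ε/D_h = 0.00014/0.1317 = 0.00106; Haaland gives 1/√f = -1.8 log₁₀[0.000117+0.000163] = 6.394, so f = 0.02446.
ΔP = f(L/D_h)(ρV²/2) = 0.02446·5.28/0.1317·57.01 = 55.9 Pa.
ΔP = 0.0559 kPa.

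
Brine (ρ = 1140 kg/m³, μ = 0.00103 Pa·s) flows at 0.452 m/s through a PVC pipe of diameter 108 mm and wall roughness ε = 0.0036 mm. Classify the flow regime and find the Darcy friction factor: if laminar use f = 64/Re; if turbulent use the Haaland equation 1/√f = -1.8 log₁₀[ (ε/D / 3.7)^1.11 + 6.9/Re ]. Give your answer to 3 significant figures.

Re = ρVD/μ = 1140·0.452·0.108/0.00103 = 5.403e+04.
Re > 4000 → turbulent. ε/D = 3.6e-06/0.108 = 3.33e-05; Haaland: 1/√f = -1.8 log₁₀[2.51e-06 + 0.000128] = 6.994, so f = 0.02045.

f ≈ 0.0204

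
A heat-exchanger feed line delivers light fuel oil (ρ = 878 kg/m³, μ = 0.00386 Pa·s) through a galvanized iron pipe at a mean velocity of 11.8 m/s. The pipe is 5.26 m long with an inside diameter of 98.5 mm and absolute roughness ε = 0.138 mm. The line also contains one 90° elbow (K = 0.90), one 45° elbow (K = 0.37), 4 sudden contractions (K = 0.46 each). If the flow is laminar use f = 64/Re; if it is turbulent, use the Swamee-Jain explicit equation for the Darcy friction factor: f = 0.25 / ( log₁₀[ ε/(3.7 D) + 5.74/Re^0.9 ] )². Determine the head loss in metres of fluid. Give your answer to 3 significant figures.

Reynolds number Re = ρVD/μ = 878 · 11.8 · 0.0985 / 0.00386 = 2.644e+05.
Re > 4000 → turbulent. Relative roughness ε/D = 0.000138/0.0985 = 0.0014. Swamee-Jain: f = 0.25/(log₁₀[0.0014/3.7 + 5.74/2.644e+05^0.9])² = 0.25/(log₁₀[0.000379 + 7.57e-05])² = 0.25/(-3.343)² = 0.02237.
Total minor-loss coefficient ΣK = 1·0.9 + 1·0.37 + 4·0.46 = 3.11.
ΔP = [f·L/D + ΣK]·(ρV²/2) = [0.02237·5.26/0.0985 + 3.11]·(878·11.8²/2) = [1.195 + 3.11]·6.113e+04 = 2.631e+05 Pa.
Head loss h_f = ΔP/(ρg) = 2.631e+05/(878·9.81) = 30.6 m.

h_f ≈ 30.6 m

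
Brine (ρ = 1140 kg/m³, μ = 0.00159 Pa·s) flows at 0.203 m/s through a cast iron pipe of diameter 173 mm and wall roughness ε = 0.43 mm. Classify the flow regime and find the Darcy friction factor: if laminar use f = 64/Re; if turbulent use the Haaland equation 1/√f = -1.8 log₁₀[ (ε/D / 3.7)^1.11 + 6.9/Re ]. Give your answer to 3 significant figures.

f ≈ 0.0294

Re = ρVD/μ = 1140·0.203·0.173/0.00159 = 2.518e+04.
Re > 4000 → turbulent. ε/D = 0.00043/0.173 = 0.00249; Haaland: 1/√f = -1.8 log₁₀[0.000301 + 0.000274] = 5.833, so f = 0.02939.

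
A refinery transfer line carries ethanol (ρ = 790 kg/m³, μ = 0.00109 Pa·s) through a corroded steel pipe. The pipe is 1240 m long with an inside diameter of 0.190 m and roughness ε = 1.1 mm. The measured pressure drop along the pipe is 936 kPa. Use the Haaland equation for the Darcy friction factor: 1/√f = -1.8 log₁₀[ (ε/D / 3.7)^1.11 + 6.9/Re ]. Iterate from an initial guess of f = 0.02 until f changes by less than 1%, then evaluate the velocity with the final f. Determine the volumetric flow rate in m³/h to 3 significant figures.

Rearranging Darcy-Weisbach: V = √(2·ΔP·D/(f·L·ρ)). With ε/D = 0.0011/0.19 = 0.00579, iterate starting from f = 0.02:
  f = 0.02 → V = √(2·9.36e+05·0.19/(0.02·1240·790)) = 4.261 m/s; Re = ρVD/μ = 5.867e+05; f → 0.03196
  f = 0.03196 → V = 3.371 m/s; Re = 4.641e+05; f → 0.032
Converged (Δf/f < 1%). With the final f = 0.032: V = √(2·9.36e+05·0.19/(0.032·1240·790)) = 3.369 m/s.
Q = V·A = 3.369·(π/4·0.19²) = 0.09551 m³/s = 344 m³/h.

Q ≈ 344 m³/h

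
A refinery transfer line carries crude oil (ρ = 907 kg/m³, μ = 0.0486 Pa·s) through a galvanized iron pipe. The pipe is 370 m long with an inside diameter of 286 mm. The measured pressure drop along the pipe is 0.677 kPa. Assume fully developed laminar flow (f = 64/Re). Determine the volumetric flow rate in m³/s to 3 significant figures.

For laminar flow, f = 64/Re with Re = ρVD/μ, so Darcy-Weisbach reduces to ΔP = 32μLV/D². Solving for V: V = ΔP·D²/(32μL) = 677·(0.286)²/(32·0.0486·370) = 0.09623 m/s.
Check: Re = ρVD/μ = 907·0.09623·0.286/0.0486 = 513.7 < 2300, so the laminar assumption holds.
Q = V·A = 0.09623·(π/4·0.286²) = 0.006182 m³/s = 0.00618 m³/s.

Q ≈ 0.00618 m³/s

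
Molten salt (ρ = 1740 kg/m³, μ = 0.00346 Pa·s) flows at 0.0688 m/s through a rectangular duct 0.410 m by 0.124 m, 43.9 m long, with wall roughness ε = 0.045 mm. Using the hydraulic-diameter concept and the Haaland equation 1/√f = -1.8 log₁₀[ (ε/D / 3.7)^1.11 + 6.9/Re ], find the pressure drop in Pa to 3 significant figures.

ΔP ≈ 33.2 Pa

Hydraulic diameter D_h = 4A/P = 4·(0.41·0.124)/(2·(0.41+0.124)) = 0.2034/1.068 = 0.1904 m.
Re = ρVD_h/μ = 1740·0.0688·0.1904/0.00346 = 6588.
ε/D_h = 4.5e-05/0.1904 = 0.000236; Haaland gives 1/√f = -1.8 log₁₀[2.21e-05+0.00105] = 5.348, so f = 0.03497.
ΔP = f(L/D_h)(ρV²/2) = 0.03497·43.9/0.1904·4.118 = 33.2 Pa.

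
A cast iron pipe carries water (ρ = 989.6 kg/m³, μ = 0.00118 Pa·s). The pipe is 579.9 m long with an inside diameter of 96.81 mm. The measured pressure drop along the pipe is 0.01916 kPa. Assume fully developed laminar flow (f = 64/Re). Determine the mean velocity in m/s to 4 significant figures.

For laminar flow, f = 64/Re with Re = ρVD/μ, so Darcy-Weisbach reduces to ΔP = 32μLV/D². Solving for V: V = ΔP·D²/(32μL) = 19.16·(0.09681)²/(32·0.00118·579.9) = 0.008201 m/s.
Check: Re = ρVD/μ = 989.6·0.008201·0.09681/0.00118 = 665.8 < 2300, so the laminar assumption holds.

V ≈ 0.008201 m/s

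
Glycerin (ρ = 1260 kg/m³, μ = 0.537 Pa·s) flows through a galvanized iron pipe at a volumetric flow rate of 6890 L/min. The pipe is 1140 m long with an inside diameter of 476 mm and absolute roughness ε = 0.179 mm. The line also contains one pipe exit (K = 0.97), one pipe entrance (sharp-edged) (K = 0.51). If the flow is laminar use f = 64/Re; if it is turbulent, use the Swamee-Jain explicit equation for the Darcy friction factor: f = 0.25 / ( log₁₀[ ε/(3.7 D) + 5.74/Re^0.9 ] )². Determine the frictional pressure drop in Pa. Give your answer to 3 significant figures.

ΔP ≈ 56200 Pa

Q = 6890 L/min = 6890/60000 = 0.1148 m³/s.
Cross-sectional area A = πD²/4 = π(0.476)²/4 = 0.178 m²; mean velocity V = Q/A = 0.1148/0.178 = 0.6453 m/s.
Reynolds number Re = ρVD/μ = 1260 · 0.6453 · 0.476 / 0.537 = 720.7.
Re < 2300 → laminar flow, so f = 64/Re = 64/720.7 = 0.0888 (the turbulent correlation is not needed).
Total minor-loss coefficient ΣK = 1·0.97 + 1·0.51 = 1.48.
ΔP = [f·L/D + ΣK]·(ρV²/2) = [0.0888·1140/0.476 + 1.48]·(1260·0.6453²/2) = [212.7 + 1.48]·262.3 = 5.618e+04 Pa.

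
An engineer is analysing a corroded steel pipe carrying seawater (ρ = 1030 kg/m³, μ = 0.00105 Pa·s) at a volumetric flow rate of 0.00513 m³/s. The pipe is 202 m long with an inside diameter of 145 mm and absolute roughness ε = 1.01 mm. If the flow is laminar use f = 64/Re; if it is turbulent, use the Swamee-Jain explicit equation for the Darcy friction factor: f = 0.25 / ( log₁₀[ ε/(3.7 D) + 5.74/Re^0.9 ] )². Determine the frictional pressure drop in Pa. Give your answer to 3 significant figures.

Cross-sectional area A = πD²/4 = π(0.145)²/4 = 0.01651 m²; mean velocity V = Q/A = 0.00513/0.01651 = 0.3107 m/s.
Reynolds number Re = ρVD/μ = 1030 · 0.3107 · 0.145 / 0.00105 = 4.419e+04.
Re > 4000 → turbulent. Relative roughness ε/D = 0.00101/0.145 = 0.00697. Swamee-Jain: f = 0.25/(log₁₀[0.00697/3.7 + 5.74/4.419e+04^0.9])² = 0.25/(log₁₀[0.00188 + 0.000379])² = 0.25/(-2.646)² = 0.03572.
Darcy-Weisbach: ΔP = f(L/D)(ρV²/2) = 0.03572·(202/0.145)·(1030·0.3107²/2) = 0.03572·1393·49.7 = 2473 Pa.

ΔP ≈ 2470 Pa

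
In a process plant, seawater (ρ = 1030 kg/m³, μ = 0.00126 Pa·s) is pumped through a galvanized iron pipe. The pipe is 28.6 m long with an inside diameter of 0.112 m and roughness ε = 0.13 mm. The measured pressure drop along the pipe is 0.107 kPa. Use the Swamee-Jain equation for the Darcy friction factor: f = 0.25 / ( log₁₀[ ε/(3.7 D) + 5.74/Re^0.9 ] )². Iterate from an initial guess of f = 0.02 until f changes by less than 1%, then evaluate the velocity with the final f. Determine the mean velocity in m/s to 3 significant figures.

V ≈ 0.164 m/s

Rearranging Darcy-Weisbach: V = √(2·ΔP·D/(f·L·ρ)). With ε/D = 0.00013/0.112 = 0.00116, iterate starting from f = 0.02:
  f = 0.02 → V = √(2·107·0.112/(0.02·28.6·1030)) = 0.2017 m/s; Re = ρVD/μ = 1.847e+04; f → 0.02889
  f = 0.02889 → V = 0.1678 m/s; Re = 1.536e+04; f → 0.02997
  f = 0.02997 → V = 0.1648 m/s; Re = 1.509e+04; f → 0.03008
Converged (Δf/f < 1%). With the final f = 0.03008: V = √(2·107·0.112/(0.03008·28.6·1030)) = 0.1645 m/s.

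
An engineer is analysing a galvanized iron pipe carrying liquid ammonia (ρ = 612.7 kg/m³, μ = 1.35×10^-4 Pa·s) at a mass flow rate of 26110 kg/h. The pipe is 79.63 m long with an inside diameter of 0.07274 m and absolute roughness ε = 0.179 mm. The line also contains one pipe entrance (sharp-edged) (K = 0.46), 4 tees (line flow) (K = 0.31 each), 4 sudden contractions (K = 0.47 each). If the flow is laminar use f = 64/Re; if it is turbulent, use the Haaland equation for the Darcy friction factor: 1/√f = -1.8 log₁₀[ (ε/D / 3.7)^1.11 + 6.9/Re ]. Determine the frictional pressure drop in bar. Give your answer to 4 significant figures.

ΔP ≈ 0.7684 bar

ṁ = 26110 kg/h = 26110/3600 = 7.253 kg/s.
A = πD²/4 = π(0.07274)²/4 = 0.004156 m²; mean velocity V = ṁ/(ρA) = 7.253/(612.7 · 0.004156) = 2.849 m/s.
Reynolds number Re = ρVD/μ = 612.7 · 2.849 · 0.07274 / 0.000135 = 9.404e+05.
Re > 4000 → turbulent. Relative roughness ε/D = 0.000179/0.07274 = 0.00246. Haaland: 1/√f = -1.8 log₁₀[(0.00246/3.7)^1.11 + 6.9/9.404e+05] = -1.8 log₁₀[0.000297 + 7.34e-06] = 6.329, so f = 0.02497.
Total minor-loss coefficient ΣK = 1·0.46 + 4·0.31 + 4·0.47 = 3.58.
ΔP = [f·L/D + ΣK]·(ρV²/2) = [0.02497·79.63/0.07274 + 3.58]·(612.7·2.849²/2) = [27.33 + 3.58]·2486 = 7.684e+04 Pa.
ΔP = 7.684e+04 Pa = 0.7684 bar.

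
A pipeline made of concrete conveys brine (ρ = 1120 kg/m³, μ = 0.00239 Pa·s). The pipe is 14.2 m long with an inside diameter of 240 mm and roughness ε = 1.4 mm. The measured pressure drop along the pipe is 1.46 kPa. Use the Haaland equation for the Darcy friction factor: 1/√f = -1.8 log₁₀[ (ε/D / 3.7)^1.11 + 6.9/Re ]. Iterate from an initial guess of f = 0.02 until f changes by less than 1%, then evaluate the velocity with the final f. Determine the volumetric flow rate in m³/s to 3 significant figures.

Rearranging Darcy-Weisbach: V = √(2·ΔP·D/(f·L·ρ)). With ε/D = 0.0014/0.24 = 0.00583, iterate starting from f = 0.02:
  f = 0.02 → V = √(2·1460·0.24/(0.02·14.2·1120)) = 1.484 m/s; Re = ρVD/μ = 1.669e+05; f → 0.03237
  f = 0.03237 → V = 1.167 m/s; Re = 1.312e+05; f → 0.03249
Converged (Δf/f < 1%). With the final f = 0.03249: V = √(2·1460·0.24/(0.03249·14.2·1120)) = 1.165 m/s.
Q = V·A = 1.165·(π/4·0.24²) = 0.05268 m³/s = 0.0527 m³/s.

Q ≈ 0.0527 m³/s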